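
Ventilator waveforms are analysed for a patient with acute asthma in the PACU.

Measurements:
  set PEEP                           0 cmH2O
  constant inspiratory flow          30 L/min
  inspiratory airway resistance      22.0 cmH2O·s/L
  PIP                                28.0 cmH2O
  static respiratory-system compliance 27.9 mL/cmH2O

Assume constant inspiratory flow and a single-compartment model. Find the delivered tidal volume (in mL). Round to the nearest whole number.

Flow: 30 L/min ÷ 60 = 0.5 L/s.
Equation of motion (constant flow): PIP = Vt/C + R·V̇ + PEEP.
Vt/C = PIP − R·V̇ − PEEP = 28.0 − 11.0 − 0 = 17.0 cmH2O.
Vt = C × 17.0 = 27.9 × 17.0 = 474.3 mL.

474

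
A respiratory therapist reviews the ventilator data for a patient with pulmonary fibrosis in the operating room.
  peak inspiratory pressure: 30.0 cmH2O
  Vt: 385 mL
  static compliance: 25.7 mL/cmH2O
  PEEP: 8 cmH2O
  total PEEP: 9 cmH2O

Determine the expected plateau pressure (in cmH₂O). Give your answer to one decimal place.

End-expiratory occlusion gives total PEEP = 9 cmH2O (intrinsic PEEP = 9 − 8 = 1). Use total PEEP for the elastic gradient.
Pplat = PEEPtotal + Vt / Cstat = 9 + 385 / 25.7 = 9 + 14.981 = 23.981 cmH2O.

24.0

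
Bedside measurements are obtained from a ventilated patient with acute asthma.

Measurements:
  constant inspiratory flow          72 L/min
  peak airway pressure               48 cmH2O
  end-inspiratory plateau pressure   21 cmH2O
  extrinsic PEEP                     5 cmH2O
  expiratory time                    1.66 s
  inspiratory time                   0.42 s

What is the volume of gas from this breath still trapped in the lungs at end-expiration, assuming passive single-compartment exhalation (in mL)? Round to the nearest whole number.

Flow: 72 L/min ÷ 60 = 1.2 L/s.
Vt = flow × Ti = 1.2 L/s × 0.42 s × 1000 mL/L = 504.0 mL.
R = (PIP − Pplat)/V̇ = (48 − 21) / 1.2 = 27.0/1.2 = 22.5 cmH2O·s/L.
C = Vt/(Pplat − PEEP) = 504.0 / (21 − 5) = 504.0/16.0 = 31.5 mL/cmH2O.
τ = R × C = 22.5 × 0.0315 L/cmH2O = 0.7088 s.
Fraction remaining = e^(−Te/τ) = e^(−1.66/0.7088) = 0.09614.
Trapped volume = 504.0 × 0.09614 = 48.455 mL.

48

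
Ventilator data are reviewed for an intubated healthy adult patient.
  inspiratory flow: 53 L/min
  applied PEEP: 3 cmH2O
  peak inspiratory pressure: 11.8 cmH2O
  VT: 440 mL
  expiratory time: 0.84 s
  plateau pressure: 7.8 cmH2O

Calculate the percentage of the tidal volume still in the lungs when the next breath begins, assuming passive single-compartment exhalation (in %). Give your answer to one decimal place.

13.2

Flow: 53 L/min ÷ 60 = 0.8833 L/s.
R = (PIP − Pplat)/V̇ = (11.8 − 7.8) / 0.8833 = 4.0/0.8833 = 4.528 cmH2O·s/L.
C = Vt/(Pplat − PEEP) = 440.0 / (7.8 − 3) = 440.0/4.8 = 91.667 mL/cmH2O.
τ = R × C = 4.528 × 0.09167 L/cmH2O = 0.4151 s.
Fraction remaining at end-expiration = e^(−Te/τ) = e^(−0.84/0.4151) = 0.1322 → 13.22%.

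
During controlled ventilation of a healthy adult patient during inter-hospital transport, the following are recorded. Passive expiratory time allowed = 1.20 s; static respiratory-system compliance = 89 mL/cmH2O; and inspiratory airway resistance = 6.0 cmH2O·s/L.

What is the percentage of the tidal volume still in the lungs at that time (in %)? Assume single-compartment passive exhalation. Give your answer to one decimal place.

10.6

τ = R × C = 6.0 × 89 mL/cmH2O = 6.0 × 0.089 L/cmH2O = 0.534 s.
Passive exhalation: V(t)/V₀ = e^(−t/τ) = e^(−1.20/0.534) = 0.1057.
Fraction remaining = 0.1057 → 10.57%.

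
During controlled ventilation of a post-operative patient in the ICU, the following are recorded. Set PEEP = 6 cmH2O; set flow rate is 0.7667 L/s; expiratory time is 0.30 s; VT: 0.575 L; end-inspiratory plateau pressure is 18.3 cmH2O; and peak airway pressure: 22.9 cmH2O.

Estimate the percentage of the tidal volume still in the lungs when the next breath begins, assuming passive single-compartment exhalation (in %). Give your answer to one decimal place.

R = (PIP − Pplat)/V̇ = (22.9 − 18.3) / 0.7667 = 4.6/0.7667 = 6.0 cmH2O·s/L.
C = Vt/(Pplat − PEEP) = 575.0 / (18.3 − 6) = 575.0/12.3 = 46.748 mL/cmH2O.
τ = R × C = 6.0 × 0.04675 L/cmH2O = 0.2805 s.
Fraction remaining at end-expiration = e^(−Te/τ) = e^(−0.30/0.2805) = 0.3432 → 34.32%.

34.3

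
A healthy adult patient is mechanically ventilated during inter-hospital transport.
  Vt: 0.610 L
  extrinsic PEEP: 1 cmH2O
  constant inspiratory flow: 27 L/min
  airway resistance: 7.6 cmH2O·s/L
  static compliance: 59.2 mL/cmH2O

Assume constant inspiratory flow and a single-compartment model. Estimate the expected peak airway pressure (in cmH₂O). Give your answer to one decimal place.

14.7

Flow: 27 L/min ÷ 60 = 0.45 L/s.
Equation of motion (constant flow): PIP = Vt/C + R·V̇ + PEEP.
PIP = 610/59.2 + 7.6×0.45 + 1 = 10.304 + 3.42 + 1 = 14.724 cmH2O.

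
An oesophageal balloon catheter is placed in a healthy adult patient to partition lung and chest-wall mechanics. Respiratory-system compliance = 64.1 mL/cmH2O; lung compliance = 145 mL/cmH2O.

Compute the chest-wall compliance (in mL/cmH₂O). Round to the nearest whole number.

1/Ccw = 1/Crs − 1/CL.
1/Ccw = 1/64.1 − 1/145 = 0.008704.
Ccw = 114.89 mL/cmH2O.

115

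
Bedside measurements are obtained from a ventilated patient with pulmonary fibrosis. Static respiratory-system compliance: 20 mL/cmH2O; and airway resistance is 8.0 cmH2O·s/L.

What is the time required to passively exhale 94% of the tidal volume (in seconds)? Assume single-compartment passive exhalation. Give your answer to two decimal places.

τ = R × C = 8.0 × 20 mL/cmH2O = 8.0 × 0.020 L/cmH2O = 0.16 s.
Exhaled fraction f = 1 − e^(−t/τ) → t = −τ·ln(1 − f) = −0.16·ln(0.06) = 0.4501 s.

0.45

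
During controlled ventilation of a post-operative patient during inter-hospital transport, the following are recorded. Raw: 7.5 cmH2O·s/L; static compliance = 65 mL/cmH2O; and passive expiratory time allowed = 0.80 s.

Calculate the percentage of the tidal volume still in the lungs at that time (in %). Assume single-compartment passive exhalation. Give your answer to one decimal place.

τ = R × C = 7.5 × 65 mL/cmH2O = 7.5 × 0.065 L/cmH2O = 0.4875 s.
Passive exhalation: V(t)/V₀ = e^(−t/τ) = e^(−0.80/0.4875) = 0.1938.
Fraction remaining = 0.1938 → 19.38%.

19.4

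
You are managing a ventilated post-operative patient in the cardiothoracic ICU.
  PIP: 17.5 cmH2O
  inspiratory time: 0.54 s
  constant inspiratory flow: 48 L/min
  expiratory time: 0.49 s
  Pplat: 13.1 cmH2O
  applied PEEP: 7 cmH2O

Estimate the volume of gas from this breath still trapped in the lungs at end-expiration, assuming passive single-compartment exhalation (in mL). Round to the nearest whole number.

Flow: 48 L/min ÷ 60 = 0.8 L/s.
Vt = flow × Ti = 0.8 L/s × 0.54 s × 1000 mL/L = 432.0 mL.
R = (PIP − Pplat)/V̇ = (17.5 − 13.1) / 0.8 = 4.4/0.8 = 5.5 cmH2O·s/L.
C = Vt/(Pplat − PEEP) = 432.0 / (13.1 − 7) = 432.0/6.1 = 70.82 mL/cmH2O.
τ = R × C = 5.5 × 0.07082 L/cmH2O = 0.3895 s.
Fraction remaining = e^(−Te/τ) = e^(−0.49/0.3895) = 0.2842.
Trapped volume = 432.0 × 0.2842 = 122.77 mL.

123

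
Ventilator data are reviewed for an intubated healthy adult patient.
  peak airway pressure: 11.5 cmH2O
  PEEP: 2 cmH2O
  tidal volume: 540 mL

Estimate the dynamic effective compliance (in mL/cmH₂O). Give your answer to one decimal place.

Dynamic compliance = Vt / (PIP − PEEP) = 540 / (11.5 − 2) = 540 / 9.5 = 56.842 mL/cmH2O.

56.8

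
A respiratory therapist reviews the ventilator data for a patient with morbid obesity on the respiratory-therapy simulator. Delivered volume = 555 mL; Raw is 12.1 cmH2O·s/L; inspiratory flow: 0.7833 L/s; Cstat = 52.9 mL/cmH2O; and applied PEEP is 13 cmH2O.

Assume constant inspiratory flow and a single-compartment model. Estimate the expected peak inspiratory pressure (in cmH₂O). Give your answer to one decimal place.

33.0

Equation of motion (constant flow): PIP = Vt/C + R·V̇ + PEEP.
PIP = 555/52.9 + 12.1×0.7833 + 13 = 10.491 + 9.478 + 13 = 32.969 cmH2O.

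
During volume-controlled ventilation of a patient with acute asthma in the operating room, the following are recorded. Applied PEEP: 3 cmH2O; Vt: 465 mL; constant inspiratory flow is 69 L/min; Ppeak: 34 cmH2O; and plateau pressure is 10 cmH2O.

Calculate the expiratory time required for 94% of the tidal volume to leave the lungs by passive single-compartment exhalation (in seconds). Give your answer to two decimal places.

Flow: 69 L/min ÷ 60 = 1.15 L/s.
R = (PIP − Pplat)/V̇ = (34 − 10) / 1.15 = 24.0/1.15 = 20.87 cmH2O·s/L.
C = Vt/(Pplat − PEEP) = 465.0 / (10 − 3) = 465.0/7.0 = 66.429 mL/cmH2O.
τ = R × C = 20.87 × 0.06643 L/cmH2O = 1.386 s.
t = −τ·ln(1 − 0.94) = −1.386·ln(0.06) = 3.899 s.

3.90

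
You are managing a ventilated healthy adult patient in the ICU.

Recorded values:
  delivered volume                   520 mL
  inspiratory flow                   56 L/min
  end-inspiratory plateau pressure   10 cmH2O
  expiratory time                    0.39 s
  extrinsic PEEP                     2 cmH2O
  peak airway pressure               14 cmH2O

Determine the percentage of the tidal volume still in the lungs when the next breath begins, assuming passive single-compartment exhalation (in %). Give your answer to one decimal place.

24.7

Flow: 56 L/min ÷ 60 = 0.9333 L/s.
R = (PIP − Pplat)/V̇ = (14 − 10) / 0.9333 = 4.0/0.9333 = 4.286 cmH2O·s/L.
C = Vt/(Pplat − PEEP) = 520.0 / (10 − 2) = 520.0/8.0 = 65.0 mL/cmH2O.
τ = R × C = 4.286 × 0.065 L/cmH2O = 0.2786 s.
Fraction remaining at end-expiration = e^(−Te/τ) = e^(−0.39/0.2786) = 0.2466 → 24.66%.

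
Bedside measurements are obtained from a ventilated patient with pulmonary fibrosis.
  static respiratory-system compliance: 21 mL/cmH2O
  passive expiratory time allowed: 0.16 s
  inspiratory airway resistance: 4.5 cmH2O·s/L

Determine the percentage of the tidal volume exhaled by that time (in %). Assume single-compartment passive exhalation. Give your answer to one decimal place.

τ = R × C = 4.5 × 21 mL/cmH2O = 4.5 × 0.021 L/cmH2O = 0.0945 s.
Passive exhalation: V(t)/V₀ = e^(−t/τ) = e^(−0.16/0.0945) = 0.1839.
Fraction exhaled = 1 − 0.1839 = 0.8161 → 81.61%.

81.6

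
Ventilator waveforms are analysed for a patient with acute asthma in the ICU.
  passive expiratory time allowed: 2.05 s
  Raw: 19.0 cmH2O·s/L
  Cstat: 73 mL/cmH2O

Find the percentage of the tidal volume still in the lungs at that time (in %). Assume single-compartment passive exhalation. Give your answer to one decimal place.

τ = R × C = 19.0 × 73 mL/cmH2O = 19.0 × 0.073 L/cmH2O = 1.387 s.
Passive exhalation: V(t)/V₀ = e^(−t/τ) = e^(−2.05/1.387) = 0.2281.
Fraction remaining = 0.2281 → 22.81%.

22.8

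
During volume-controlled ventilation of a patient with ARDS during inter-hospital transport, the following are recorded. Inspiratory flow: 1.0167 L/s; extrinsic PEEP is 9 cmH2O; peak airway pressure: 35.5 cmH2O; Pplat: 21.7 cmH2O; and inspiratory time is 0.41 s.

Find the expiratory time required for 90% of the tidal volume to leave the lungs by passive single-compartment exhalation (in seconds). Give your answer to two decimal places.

1.03

Vt = flow × Ti = 1.0167 L/s × 0.41 s × 1000 mL/L = 416.85 mL.
R = (PIP − Pplat)/V̇ = (35.5 − 21.7) / 1.0167 = 13.8/1.0167 = 13.573 cmH2O·s/L.
C = Vt/(Pplat − PEEP) = 416.85 / (21.7 − 9) = 416.85/12.7 = 32.823 mL/cmH2O.
τ = R × C = 13.573 × 0.03282 L/cmH2O = 0.4455 s.
t = −τ·ln(1 − 0.90) = −0.4455·ln(0.1) = 1.026 s.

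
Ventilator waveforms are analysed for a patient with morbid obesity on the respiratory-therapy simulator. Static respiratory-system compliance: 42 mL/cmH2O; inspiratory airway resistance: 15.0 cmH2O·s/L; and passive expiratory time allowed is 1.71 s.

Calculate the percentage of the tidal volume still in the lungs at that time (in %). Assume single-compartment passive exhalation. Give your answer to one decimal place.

τ = R × C = 15.0 × 42 mL/cmH2O = 15.0 × 0.042 L/cmH2O = 0.63 s.
Passive exhalation: V(t)/V₀ = e^(−t/τ) = e^(−1.71/0.63) = 0.06625.
Fraction remaining = 0.06625 → 6.625%.

6.6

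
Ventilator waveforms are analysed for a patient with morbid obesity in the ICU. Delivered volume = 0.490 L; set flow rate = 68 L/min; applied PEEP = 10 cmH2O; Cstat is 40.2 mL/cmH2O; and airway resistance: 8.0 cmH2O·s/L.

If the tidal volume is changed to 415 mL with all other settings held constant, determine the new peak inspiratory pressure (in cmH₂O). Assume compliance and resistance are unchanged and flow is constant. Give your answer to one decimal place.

Flow: 68 L/min ÷ 60 = 1.1333 L/s.
PIP = Vt/C + R·V̇ + PEEP (constant-flow equation of motion).
Only the elastic term changes: ΔPIP = ΔVt / C = (415 − 490) / 40.2 = -1.866 cmH2O.
Original PIP = 490/40.2 + 8.0×1.1333 + 10 = 31.255 cmH2O; new PIP = 31.255 + (-1.866) = 29.389 cmH2O.

29.4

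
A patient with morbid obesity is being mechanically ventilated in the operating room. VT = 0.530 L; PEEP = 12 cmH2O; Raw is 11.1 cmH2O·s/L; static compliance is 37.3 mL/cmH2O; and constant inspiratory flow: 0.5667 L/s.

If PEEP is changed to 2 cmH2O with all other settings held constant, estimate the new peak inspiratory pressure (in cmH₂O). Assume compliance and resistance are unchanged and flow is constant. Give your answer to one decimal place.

PIP = Vt/C + R·V̇ + PEEP (constant-flow equation of motion).
Only the baseline term changes: ΔPIP = ΔPEEP = 2 − 12 = -10.0 cmH2O.
Original PIP = 530/37.3 + 11.1×0.5667 + 12 = 32.499 cmH2O; new PIP = 32.499 + (-10.0) = 22.499 cmH2O.

22.5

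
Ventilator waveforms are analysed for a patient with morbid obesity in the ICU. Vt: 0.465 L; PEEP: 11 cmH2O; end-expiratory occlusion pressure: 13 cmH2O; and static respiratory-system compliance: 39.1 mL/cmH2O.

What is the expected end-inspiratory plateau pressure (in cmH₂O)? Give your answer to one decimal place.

24.9

End-expiratory occlusion gives total PEEP = 13 cmH2O (intrinsic PEEP = 13 − 11 = 2). Use total PEEP for the elastic gradient.
Pplat = PEEPtotal + Vt / Cstat = 13 + 465 / 39.1 = 13 + 11.893 = 24.893 cmH2O.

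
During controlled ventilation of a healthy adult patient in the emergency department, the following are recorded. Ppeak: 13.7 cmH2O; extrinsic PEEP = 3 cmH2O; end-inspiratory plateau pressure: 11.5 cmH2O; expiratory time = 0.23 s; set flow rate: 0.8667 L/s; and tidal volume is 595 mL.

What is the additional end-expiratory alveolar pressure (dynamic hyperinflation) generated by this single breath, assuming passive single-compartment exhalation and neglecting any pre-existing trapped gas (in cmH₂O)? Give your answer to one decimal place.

R = (PIP − Pplat)/V̇ = (13.7 − 11.5) / 0.8667 = 2.2/0.8667 = 2.538 cmH2O·s/L.
C = Vt/(Pplat − PEEP) = 595.0 / (11.5 − 3) = 595.0/8.5 = 70.0 mL/cmH2O.
τ = R × C = 2.538 × 0.07 L/cmH2O = 0.1777 s.
Fraction remaining = e^(−Te/τ) = e^(−0.23/0.1777) = 0.2741; trapped volume = 595.0 × 0.2741 = 163.09 mL.
Additional alveolar pressure from trapping ≈ V_trapped / C = 163.09 / 70.0 = 2.33 cmH2O.

2.3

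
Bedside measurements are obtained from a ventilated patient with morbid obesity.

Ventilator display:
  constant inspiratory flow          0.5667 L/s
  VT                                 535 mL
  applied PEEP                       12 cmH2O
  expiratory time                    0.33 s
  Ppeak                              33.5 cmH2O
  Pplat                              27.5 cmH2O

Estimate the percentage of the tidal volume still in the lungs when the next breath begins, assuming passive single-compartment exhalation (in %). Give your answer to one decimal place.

40.5

R = (PIP − Pplat)/V̇ = (33.5 − 27.5) / 0.5667 = 6.0/0.5667 = 10.588 cmH2O·s/L.
C = Vt/(Pplat − PEEP) = 535.0 / (27.5 − 12) = 535.0/15.5 = 34.516 mL/cmH2O.
τ = R × C = 10.588 × 0.03452 L/cmH2O = 0.3655 s.
Fraction remaining at end-expiration = e^(−Te/τ) = e^(−0.33/0.3655) = 0.4054 → 40.54%.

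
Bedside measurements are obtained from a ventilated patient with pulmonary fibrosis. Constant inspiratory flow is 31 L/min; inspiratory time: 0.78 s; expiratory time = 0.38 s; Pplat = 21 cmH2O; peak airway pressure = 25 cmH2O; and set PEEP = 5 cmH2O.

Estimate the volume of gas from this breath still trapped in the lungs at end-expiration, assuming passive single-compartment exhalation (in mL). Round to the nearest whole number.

57

Flow: 31 L/min ÷ 60 = 0.5167 L/s.
Vt = flow × Ti = 0.5167 L/s × 0.78 s × 1000 mL/L = 403.03 mL.
R = (PIP − Pplat)/V̇ = (25 − 21) / 0.5167 = 4.0/0.5167 = 7.741 cmH2O·s/L.
C = Vt/(Pplat − PEEP) = 403.03 / (21 − 5) = 403.03/16.0 = 25.189 mL/cmH2O.
τ = R × C = 7.741 × 0.02519 L/cmH2O = 0.195 s.
Fraction remaining = e^(−Te/τ) = e^(−0.38/0.195) = 0.1425.
Trapped volume = 403.03 × 0.1425 = 57.432 mL.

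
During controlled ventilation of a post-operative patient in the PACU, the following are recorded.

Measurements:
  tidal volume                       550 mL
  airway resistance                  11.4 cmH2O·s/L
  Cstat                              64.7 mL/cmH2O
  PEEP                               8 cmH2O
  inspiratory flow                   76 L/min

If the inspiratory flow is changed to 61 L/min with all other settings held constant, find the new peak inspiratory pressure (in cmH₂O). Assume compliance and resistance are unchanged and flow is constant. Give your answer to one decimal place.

28.1

Flow: 76 L/min ÷ 60 = 1.2667 L/s.
New flow: 61 L/min ÷ 60 = 1.0167 L/s.
PIP = Vt/C + R·V̇ + PEEP (constant-flow equation of motion).
Only the resistive term changes: ΔPIP = R × ΔV̇ = 11.4 × (1.0167 − 1.2667) = 11.4 × -0.25 = -2.85 cmH2O.
Original PIP = 550/64.7 + 11.4×1.2667 + 8 = 30.941 cmH2O; new PIP = 30.941 + (-2.85) = 28.091 cmH2O.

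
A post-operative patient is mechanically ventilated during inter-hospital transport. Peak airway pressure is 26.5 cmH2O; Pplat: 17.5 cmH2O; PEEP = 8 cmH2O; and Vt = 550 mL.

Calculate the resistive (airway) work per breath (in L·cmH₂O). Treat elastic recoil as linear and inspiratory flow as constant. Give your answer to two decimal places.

With constant inspiratory flow the resistive pressure is constant at PIP − Pplat = 26.5 − 17.5 = 9.0 cmH2O, so resistive work = 9.0 × 0.550 = 4.95 L·cmH2O.

4.95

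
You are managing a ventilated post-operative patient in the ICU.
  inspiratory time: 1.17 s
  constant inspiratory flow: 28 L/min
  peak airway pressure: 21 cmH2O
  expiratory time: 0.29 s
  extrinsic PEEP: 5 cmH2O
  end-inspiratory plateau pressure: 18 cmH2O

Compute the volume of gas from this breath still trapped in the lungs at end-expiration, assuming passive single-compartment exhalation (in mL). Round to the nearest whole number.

187

Flow: 28 L/min ÷ 60 = 0.4667 L/s.
Vt = flow × Ti = 0.4667 L/s × 1.17 s × 1000 mL/L = 546.04 mL.
R = (PIP − Pplat)/V̇ = (21 − 18) / 0.4667 = 3.0/0.4667 = 6.428 cmH2O·s/L.
C = Vt/(Pplat − PEEP) = 546.04 / (18 − 5) = 546.04/13.0 = 42.003 mL/cmH2O.
τ = R × C = 6.428 × 0.042 L/cmH2O = 0.27 s.
Fraction remaining = e^(−Te/τ) = e^(−0.29/0.27) = 0.3416.
Trapped volume = 546.04 × 0.3416 = 186.53 mL.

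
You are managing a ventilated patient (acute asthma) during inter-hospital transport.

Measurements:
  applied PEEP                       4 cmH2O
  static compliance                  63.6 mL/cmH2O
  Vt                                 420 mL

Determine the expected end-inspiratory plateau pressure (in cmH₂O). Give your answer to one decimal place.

Pplat = PEEP + Vt / Cstat = 4 + 420 / 63.6 = 4 + 6.604 = 10.604 cmH2O.

10.6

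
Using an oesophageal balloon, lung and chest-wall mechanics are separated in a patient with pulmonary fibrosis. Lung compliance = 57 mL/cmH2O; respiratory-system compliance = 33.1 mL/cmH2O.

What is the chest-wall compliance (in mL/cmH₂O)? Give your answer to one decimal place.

1/Ccw = 1/Crs − 1/CL.
1/Ccw = 1/33.1 − 1/57 = 0.01267.
Ccw = 78.927 mL/cmH2O.

78.9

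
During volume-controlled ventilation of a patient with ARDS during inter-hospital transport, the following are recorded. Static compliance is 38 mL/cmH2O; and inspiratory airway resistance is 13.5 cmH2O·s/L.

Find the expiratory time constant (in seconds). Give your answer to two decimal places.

0.51

τ = R × C = 13.5 × 38 mL/cmH2O = 13.5 × 0.038 L/cmH2O = 0.513 s.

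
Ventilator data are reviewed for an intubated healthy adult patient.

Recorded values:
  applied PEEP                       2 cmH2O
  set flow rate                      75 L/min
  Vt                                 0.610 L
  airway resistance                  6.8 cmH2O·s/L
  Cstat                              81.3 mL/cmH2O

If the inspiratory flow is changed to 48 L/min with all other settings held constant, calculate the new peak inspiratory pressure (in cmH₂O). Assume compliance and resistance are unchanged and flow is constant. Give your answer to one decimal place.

Flow: 75 L/min ÷ 60 = 1.25 L/s.
New flow: 48 L/min ÷ 60 = 0.8 L/s.
PIP = Vt/C + R·V̇ + PEEP (constant-flow equation of motion).
Only the resistive term changes: ΔPIP = R × ΔV̇ = 6.8 × (0.8 − 1.25) = 6.8 × -0.45 = -3.06 cmH2O.
Original PIP = 610/81.3 + 6.8×1.25 + 2 = 18.003 cmH2O; new PIP = 18.003 + (-3.06) = 14.943 cmH2O.

14.9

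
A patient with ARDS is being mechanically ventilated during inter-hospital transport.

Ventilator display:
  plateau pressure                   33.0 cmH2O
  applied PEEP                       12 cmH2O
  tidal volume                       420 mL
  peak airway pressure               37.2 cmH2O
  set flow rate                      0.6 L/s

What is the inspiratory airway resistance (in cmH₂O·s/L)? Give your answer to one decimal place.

Raw = (PIP − Pplat) / flow = (37.2 − 33.0) / 0.6 = 4.2 / 0.6 = 7.0 cmH2O·s/L.

7.0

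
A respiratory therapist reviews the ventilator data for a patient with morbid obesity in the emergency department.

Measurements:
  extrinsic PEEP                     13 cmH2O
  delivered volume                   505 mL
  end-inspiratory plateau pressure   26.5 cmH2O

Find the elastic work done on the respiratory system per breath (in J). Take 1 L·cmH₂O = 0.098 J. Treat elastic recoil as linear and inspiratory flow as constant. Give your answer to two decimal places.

0.33

Elastic work ≈ ½ × (Pplat − PEEP) × Vt = 0.5 × (26.5 − 13) × 0.505 L = 0.5 × 13.5 × 0.505 = 3.409 L·cmH2O.
× 0.098 J/(L·cmH2O) → 0.3341 J.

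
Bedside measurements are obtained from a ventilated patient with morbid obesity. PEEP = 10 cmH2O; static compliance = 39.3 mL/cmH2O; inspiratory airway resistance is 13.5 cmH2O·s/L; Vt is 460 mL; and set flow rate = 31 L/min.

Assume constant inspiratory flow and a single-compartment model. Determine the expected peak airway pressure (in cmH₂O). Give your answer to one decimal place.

Flow: 31 L/min ÷ 60 = 0.5167 L/s.
Equation of motion (constant flow): PIP = Vt/C + R·V̇ + PEEP.
PIP = 460/39.3 + 13.5×0.5167 + 10 = 11.705 + 6.975 + 10 = 28.68 cmH2O.

28.7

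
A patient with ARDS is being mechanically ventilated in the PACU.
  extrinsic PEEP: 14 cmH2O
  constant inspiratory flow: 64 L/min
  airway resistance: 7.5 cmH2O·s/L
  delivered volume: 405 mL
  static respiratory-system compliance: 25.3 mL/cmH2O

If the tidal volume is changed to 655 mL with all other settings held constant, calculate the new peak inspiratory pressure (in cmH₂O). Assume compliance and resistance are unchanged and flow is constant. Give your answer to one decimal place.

47.9

Flow: 64 L/min ÷ 60 = 1.0667 L/s.
PIP = Vt/C + R·V̇ + PEEP (constant-flow equation of motion).
Only the elastic term changes: ΔPIP = ΔVt / C = (655 − 405) / 25.3 = 9.881 cmH2O.
Original PIP = 405/25.3 + 7.5×1.0667 + 14 = 38.008 cmH2O; new PIP = 38.008 + (9.881) = 47.889 cmH2O.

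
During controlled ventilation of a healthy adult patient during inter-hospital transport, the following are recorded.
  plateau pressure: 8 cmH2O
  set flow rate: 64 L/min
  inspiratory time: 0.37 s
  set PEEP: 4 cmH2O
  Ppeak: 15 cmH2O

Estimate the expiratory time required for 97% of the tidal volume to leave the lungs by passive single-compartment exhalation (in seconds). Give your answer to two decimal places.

Flow: 64 L/min ÷ 60 = 1.0667 L/s.
Vt = flow × Ti = 1.0667 L/s × 0.37 s × 1000 mL/L = 394.68 mL.
R = (PIP − Pplat)/V̇ = (15 − 8) / 1.0667 = 7.0/1.0667 = 6.562 cmH2O·s/L.
C = Vt/(Pplat − PEEP) = 394.68 / (8 − 4) = 394.68/4.0 = 98.67 mL/cmH2O.
τ = R × C = 6.562 × 0.09867 L/cmH2O = 0.6475 s.
t = −τ·ln(1 − 0.97) = −0.6475·ln(0.03) = 2.27 s.

2.27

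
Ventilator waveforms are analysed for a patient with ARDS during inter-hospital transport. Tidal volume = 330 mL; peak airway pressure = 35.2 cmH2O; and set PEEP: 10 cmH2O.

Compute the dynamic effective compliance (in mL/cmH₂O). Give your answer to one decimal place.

Dynamic compliance = Vt / (PIP − PEEP) = 330 / (35.2 − 10) = 330 / 25.2 = 13.095 mL/cmH2O.

13.1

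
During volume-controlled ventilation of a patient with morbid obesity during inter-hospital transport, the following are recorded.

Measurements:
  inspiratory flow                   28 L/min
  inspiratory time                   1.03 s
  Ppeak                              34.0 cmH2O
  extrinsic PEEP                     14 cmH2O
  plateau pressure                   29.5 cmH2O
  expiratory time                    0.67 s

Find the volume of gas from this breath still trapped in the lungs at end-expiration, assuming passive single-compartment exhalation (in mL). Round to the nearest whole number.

51

Flow: 28 L/min ÷ 60 = 0.4667 L/s.
Vt = flow × Ti = 0.4667 L/s × 1.03 s × 1000 mL/L = 480.7 mL.
R = (PIP − Pplat)/V̇ = (34.0 − 29.5) / 0.4667 = 4.5/0.4667 = 9.642 cmH2O·s/L.
C = Vt/(Pplat − PEEP) = 480.7 / (29.5 − 14) = 480.7/15.5 = 31.013 mL/cmH2O.
τ = R × C = 9.642 × 0.03101 L/cmH2O = 0.299 s.
Fraction remaining = e^(−Te/τ) = e^(−0.67/0.299) = 0.1064.
Trapped volume = 480.7 × 0.1064 = 51.146 mL.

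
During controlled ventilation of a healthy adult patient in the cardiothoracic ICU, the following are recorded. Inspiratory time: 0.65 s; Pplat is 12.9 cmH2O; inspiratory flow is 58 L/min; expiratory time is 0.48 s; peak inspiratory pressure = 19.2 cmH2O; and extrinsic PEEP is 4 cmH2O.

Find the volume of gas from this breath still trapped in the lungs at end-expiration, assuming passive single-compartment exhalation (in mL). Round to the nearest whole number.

221

Flow: 58 L/min ÷ 60 = 0.9667 L/s.
Vt = flow × Ti = 0.9667 L/s × 0.65 s × 1000 mL/L = 628.36 mL.
R = (PIP − Pplat)/V̇ = (19.2 − 12.9) / 0.9667 = 6.3/0.9667 = 6.517 cmH2O·s/L.
C = Vt/(Pplat − PEEP) = 628.36 / (12.9 − 4) = 628.36/8.9 = 70.602 mL/cmH2O.
τ = R × C = 6.517 × 0.0706 L/cmH2O = 0.4601 s.
Fraction remaining = e^(−Te/τ) = e^(−0.48/0.4601) = 0.3523.
Trapped volume = 628.36 × 0.3523 = 221.37 mL.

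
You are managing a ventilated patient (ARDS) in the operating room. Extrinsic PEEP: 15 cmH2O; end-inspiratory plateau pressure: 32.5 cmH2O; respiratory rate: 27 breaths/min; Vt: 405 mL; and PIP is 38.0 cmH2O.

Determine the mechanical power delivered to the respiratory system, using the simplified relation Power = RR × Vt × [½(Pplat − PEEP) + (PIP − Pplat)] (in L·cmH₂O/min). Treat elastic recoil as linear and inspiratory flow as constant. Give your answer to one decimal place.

155.8

Per-breath work = Vt × [½(Pplat−PEEP) + (PIP−Pplat)] = 0.405 × [0.5×17.5 + 5.5] = 0.405 × 14.25 = 5.771 L·cmH2O.
Power = 27 × 5.771 = 155.82 L·cmH2O/min.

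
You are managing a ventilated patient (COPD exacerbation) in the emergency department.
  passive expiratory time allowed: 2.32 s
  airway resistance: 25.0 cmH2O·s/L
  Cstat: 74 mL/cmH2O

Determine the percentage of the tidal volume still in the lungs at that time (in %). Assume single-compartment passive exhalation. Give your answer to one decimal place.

28.5

τ = R × C = 25.0 × 74 mL/cmH2O = 25.0 × 0.074 L/cmH2O = 1.85 s.
Passive exhalation: V(t)/V₀ = e^(−t/τ) = e^(−2.32/1.85) = 0.2853.
Fraction remaining = 0.2853 → 28.53%.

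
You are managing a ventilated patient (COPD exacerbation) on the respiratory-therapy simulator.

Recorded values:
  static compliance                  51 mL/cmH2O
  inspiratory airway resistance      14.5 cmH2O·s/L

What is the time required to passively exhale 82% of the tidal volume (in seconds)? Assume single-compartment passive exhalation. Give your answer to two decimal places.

1.27

τ = R × C = 14.5 × 51 mL/cmH2O = 14.5 × 0.051 L/cmH2O = 0.7395 s.
Exhaled fraction f = 1 − e^(−t/τ) → t = −τ·ln(1 − f) = −0.7395·ln(0.18) = 1.268 s.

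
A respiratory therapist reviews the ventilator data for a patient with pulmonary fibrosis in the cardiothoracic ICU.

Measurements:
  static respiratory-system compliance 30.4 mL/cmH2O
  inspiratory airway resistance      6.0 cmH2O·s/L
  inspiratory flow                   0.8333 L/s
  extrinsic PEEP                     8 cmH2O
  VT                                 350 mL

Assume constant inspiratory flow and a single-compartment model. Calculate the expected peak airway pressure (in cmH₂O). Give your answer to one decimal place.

Equation of motion (constant flow): PIP = Vt/C + R·V̇ + PEEP.
PIP = 350/30.4 + 6.0×0.8333 + 8 = 11.513 + 5.0 + 8 = 24.513 cmH2O.

24.5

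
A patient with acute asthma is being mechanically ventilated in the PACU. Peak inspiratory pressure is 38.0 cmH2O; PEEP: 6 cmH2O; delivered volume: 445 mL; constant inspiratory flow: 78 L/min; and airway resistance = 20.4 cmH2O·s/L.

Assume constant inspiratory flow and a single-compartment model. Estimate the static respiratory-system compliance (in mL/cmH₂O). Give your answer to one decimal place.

81.2

Flow: 78 L/min ÷ 60 = 1.3 L/s.
Equation of motion (constant flow): PIP = Vt/C + R·V̇ + PEEP.
Vt/C = PIP − R·V̇ − PEEP = 38.0 − 20.4×1.3 − 6 = 38.0 − 26.52 − 6 = 5.48 cmH2O.
C = Vt / 5.48 = 445 / 5.48 = 81.204 mL/cmH2O.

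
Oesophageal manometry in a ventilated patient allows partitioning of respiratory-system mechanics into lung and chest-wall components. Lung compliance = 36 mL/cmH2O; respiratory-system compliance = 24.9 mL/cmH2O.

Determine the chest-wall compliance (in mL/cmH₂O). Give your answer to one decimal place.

1/Ccw = 1/Crs − 1/CL.
1/Ccw = 1/24.9 − 1/36 = 0.01238.
Ccw = 80.775 mL/cmH2O.

80.8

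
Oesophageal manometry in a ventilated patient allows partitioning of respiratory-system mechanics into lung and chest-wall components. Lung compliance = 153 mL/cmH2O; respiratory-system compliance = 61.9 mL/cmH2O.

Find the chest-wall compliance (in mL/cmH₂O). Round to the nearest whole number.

1/Ccw = 1/Crs − 1/CL.
1/Ccw = 1/61.9 − 1/153 = 0.009619.
Ccw = 103.96 mL/cmH2O.

104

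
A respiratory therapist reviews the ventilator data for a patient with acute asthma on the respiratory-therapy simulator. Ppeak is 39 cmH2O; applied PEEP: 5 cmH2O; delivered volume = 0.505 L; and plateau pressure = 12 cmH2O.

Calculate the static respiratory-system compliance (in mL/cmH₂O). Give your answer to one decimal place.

Cstat = Vt / (Pplat − PEEP) = 505 / (12 − 5) = 505 / 7.0 = 72.143 mL/cmH2O.

72.1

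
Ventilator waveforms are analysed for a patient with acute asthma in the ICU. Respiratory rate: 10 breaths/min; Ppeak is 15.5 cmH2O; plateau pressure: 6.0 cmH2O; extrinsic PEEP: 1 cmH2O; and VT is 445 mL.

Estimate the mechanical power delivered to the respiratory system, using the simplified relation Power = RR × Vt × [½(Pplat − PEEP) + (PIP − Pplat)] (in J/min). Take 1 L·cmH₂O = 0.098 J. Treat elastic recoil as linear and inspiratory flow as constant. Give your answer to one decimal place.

Per-breath work = Vt × [½(Pplat−PEEP) + (PIP−Pplat)] = 0.445 × [0.5×5.0 + 9.5] = 0.445 × 12.0 = 5.34 L·cmH2O.
Power = 10 × 5.34 = 53.4 L·cmH2O/min.
× 0.098 J/(L·cmH2O) → 5.233 J/min.

5.2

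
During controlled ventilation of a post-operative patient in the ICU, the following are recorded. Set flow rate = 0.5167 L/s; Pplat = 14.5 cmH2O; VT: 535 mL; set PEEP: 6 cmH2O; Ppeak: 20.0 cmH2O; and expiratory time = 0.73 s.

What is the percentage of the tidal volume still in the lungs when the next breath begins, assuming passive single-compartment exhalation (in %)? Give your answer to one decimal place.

R = (PIP − Pplat)/V̇ = (20.0 − 14.5) / 0.5167 = 5.5/0.5167 = 10.644 cmH2O·s/L.
C = Vt/(Pplat − PEEP) = 535.0 / (14.5 − 6) = 535.0/8.5 = 62.941 mL/cmH2O.
τ = R × C = 10.644 × 0.06294 L/cmH2O = 0.6699 s.
Fraction remaining at end-expiration = e^(−Te/τ) = e^(−0.73/0.6699) = 0.3363 → 33.63%.

33.6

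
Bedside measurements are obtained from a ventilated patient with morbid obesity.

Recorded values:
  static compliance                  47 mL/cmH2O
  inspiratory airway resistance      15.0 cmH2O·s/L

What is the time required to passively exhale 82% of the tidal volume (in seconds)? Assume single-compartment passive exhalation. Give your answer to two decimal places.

τ = R × C = 15.0 × 47 mL/cmH2O = 15.0 × 0.047 L/cmH2O = 0.705 s.
Exhaled fraction f = 1 − e^(−t/τ) → t = −τ·ln(1 − f) = −0.705·ln(0.18) = 1.209 s.

1.21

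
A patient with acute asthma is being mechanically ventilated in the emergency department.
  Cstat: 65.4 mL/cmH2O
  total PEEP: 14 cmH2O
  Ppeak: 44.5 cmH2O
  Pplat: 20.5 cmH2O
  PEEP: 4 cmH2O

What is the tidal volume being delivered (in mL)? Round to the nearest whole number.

425

End-expiratory occlusion gives total PEEP = 14 cmH2O (intrinsic PEEP = 14 − 4 = 10). Use total PEEP for the elastic gradient.
Vt = Cstat × (Pplat − PEEPtotal) = 65.4 × (20.5 − 14) = 65.4 × 6.5 = 425.1 mL.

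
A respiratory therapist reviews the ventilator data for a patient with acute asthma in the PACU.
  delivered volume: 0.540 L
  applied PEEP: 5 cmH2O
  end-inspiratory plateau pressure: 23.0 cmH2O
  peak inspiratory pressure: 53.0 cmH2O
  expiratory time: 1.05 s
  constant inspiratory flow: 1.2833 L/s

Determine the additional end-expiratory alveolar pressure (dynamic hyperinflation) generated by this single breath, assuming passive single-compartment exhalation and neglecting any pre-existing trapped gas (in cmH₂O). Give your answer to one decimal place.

R = (PIP − Pplat)/V̇ = (53.0 − 23.0) / 1.2833 = 30.0/1.2833 = 23.377 cmH2O·s/L.
C = Vt/(Pplat − PEEP) = 540.0 / (23.0 − 5) = 540.0/18.0 = 30.0 mL/cmH2O.
τ = R × C = 23.377 × 0.03 L/cmH2O = 0.7013 s.
Fraction remaining = e^(−Te/τ) = e^(−1.05/0.7013) = 0.2238; trapped volume = 540.0 × 0.2238 = 120.85 mL.
Additional alveolar pressure from trapping ≈ V_trapped / C = 120.85 / 30.0 = 4.028 cmH2O.

4.0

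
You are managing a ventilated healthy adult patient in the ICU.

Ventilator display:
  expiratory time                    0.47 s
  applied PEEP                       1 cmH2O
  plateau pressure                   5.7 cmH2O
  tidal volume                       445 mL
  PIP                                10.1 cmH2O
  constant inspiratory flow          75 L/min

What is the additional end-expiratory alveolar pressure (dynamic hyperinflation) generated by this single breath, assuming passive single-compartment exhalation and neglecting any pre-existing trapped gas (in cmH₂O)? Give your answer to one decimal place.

1.1

Flow: 75 L/min ÷ 60 = 1.25 L/s.
R = (PIP − Pplat)/V̇ = (10.1 − 5.7) / 1.25 = 4.4/1.25 = 3.52 cmH2O·s/L.
C = Vt/(Pplat − PEEP) = 445.0 / (5.7 − 1) = 445.0/4.7 = 94.681 mL/cmH2O.
τ = R × C = 3.52 × 0.09468 L/cmH2O = 0.3333 s.
Fraction remaining = e^(−Te/τ) = e^(−0.47/0.3333) = 0.2441; trapped volume = 445.0 × 0.2441 = 108.62 mL.
Additional alveolar pressure from trapping ≈ V_trapped / C = 108.62 / 94.681 = 1.147 cmH2O.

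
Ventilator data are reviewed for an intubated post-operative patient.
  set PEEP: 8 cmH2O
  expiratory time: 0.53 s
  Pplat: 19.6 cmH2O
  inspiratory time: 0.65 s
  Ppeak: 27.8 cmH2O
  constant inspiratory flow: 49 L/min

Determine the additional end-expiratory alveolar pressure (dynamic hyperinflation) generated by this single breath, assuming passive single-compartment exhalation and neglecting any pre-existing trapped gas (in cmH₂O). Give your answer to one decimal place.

3.7

Flow: 49 L/min ÷ 60 = 0.8167 L/s.
Vt = flow × Ti = 0.8167 L/s × 0.65 s × 1000 mL/L = 530.86 mL.
R = (PIP − Pplat)/V̇ = (27.8 − 19.6) / 0.8167 = 8.2/0.8167 = 10.04 cmH2O·s/L.
C = Vt/(Pplat − PEEP) = 530.86 / (19.6 − 8) = 530.86/11.6 = 45.764 mL/cmH2O.
τ = R × C = 10.04 × 0.04576 L/cmH2O = 0.4594 s.
Fraction remaining = e^(−Te/τ) = e^(−0.53/0.4594) = 0.3155; trapped volume = 530.86 × 0.3155 = 167.49 mL.
Additional alveolar pressure from trapping ≈ V_trapped / C = 167.49 / 45.764 = 3.66 cmH2O.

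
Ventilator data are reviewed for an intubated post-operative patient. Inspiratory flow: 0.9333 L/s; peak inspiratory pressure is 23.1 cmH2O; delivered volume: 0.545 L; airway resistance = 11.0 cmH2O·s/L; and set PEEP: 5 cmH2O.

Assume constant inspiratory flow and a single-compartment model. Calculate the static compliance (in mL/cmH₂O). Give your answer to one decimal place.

69.6

Equation of motion (constant flow): PIP = Vt/C + R·V̇ + PEEP.
Vt/C = PIP − R·V̇ − PEEP = 23.1 − 11.0×0.9333 − 5 = 23.1 − 10.266 − 5 = 7.834 cmH2O.
C = Vt / 7.834 = 545 / 7.834 = 69.569 mL/cmH2O.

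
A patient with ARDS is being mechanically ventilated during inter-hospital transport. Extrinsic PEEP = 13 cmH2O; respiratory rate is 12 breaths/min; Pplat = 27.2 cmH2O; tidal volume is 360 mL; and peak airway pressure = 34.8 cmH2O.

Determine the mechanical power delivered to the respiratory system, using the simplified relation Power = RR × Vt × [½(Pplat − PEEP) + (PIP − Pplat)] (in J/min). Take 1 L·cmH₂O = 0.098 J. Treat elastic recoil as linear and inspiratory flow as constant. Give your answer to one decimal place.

6.2

Per-breath work = Vt × [½(Pplat−PEEP) + (PIP−Pplat)] = 0.360 × [0.5×14.2 + 7.6] = 0.360 × 14.7 = 5.292 L·cmH2O.
Power = 12 × 5.292 = 63.504 L·cmH2O/min.
× 0.098 J/(L·cmH2O) → 6.223 J/min.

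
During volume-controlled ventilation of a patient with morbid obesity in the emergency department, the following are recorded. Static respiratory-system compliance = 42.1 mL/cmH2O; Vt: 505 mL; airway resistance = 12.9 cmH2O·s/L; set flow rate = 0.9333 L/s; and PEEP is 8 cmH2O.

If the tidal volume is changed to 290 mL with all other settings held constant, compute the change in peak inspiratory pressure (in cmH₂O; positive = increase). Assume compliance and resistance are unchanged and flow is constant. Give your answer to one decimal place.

-5.1

PIP = Vt/C + R·V̇ + PEEP (constant-flow equation of motion).
Only the elastic term changes: ΔPIP = ΔVt / C = (290 − 505) / 42.1 = -5.107 cmH2O.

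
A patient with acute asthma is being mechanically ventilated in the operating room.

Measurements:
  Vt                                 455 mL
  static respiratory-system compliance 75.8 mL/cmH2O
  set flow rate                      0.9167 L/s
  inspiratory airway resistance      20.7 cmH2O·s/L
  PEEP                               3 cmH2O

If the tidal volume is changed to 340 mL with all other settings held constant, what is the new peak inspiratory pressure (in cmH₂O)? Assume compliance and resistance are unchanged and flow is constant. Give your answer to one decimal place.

PIP = Vt/C + R·V̇ + PEEP (constant-flow equation of motion).
Only the elastic term changes: ΔPIP = ΔVt / C = (340 − 455) / 75.8 = -1.517 cmH2O.
Original PIP = 455/75.8 + 20.7×0.9167 + 3 = 27.978 cmH2O; new PIP = 27.978 + (-1.517) = 26.461 cmH2O.

26.5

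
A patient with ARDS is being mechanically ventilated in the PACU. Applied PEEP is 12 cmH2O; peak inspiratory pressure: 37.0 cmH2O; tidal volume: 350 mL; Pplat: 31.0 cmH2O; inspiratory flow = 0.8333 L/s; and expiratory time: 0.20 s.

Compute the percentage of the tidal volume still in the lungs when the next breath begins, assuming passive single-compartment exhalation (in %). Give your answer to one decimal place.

22.1

R = (PIP − Pplat)/V̇ = (37.0 − 31.0) / 0.8333 = 6.0/0.8333 = 7.2 cmH2O·s/L.
C = Vt/(Pplat − PEEP) = 350.0 / (31.0 − 12) = 350.0/19.0 = 18.421 mL/cmH2O.
τ = R × C = 7.2 × 0.01842 L/cmH2O = 0.1326 s.
Fraction remaining at end-expiration = e^(−Te/τ) = e^(−0.20/0.1326) = 0.2213 → 22.13%.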